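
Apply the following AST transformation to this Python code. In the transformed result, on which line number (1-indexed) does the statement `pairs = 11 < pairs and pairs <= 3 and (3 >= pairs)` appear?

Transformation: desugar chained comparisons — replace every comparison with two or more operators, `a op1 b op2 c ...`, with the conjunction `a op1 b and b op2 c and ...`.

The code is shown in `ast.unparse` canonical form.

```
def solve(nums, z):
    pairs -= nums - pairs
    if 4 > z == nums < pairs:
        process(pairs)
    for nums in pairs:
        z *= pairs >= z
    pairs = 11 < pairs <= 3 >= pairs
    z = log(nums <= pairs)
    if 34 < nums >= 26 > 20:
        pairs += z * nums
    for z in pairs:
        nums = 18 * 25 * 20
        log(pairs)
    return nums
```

7

Transformed code:
def solve(nums, z):
    pairs -= nums - pairs
    if 4 > z and z == nums and (nums < pairs):
        process(pairs)
    for nums in pairs:
        z *= pairs >= z
    pairs = 11 < pairs and pairs <= 3 and (3 >= pairs)
    z = log(nums <= pairs)
    if 34 < nums and nums >= 26 and (26 > 20):
        pairs += z * nums
    for z in pairs:
        nums = 18 * 25 * 20
        log(pairs)
    return nums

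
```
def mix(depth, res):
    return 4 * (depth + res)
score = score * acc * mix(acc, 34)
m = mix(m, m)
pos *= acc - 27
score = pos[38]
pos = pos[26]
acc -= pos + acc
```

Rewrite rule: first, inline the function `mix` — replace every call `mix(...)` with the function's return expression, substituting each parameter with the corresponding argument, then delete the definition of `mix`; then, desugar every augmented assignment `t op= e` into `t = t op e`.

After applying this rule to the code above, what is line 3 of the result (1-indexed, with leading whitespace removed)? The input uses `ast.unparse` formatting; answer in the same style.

Transformed code:
score = score * acc * (4 * (acc + 34))
m = 4 * (m + m)
pos = pos * (acc - 27)
score = pos[38]
pos = pos[26]
acc = acc - (pos + acc)

pos = pos * (acc - 27)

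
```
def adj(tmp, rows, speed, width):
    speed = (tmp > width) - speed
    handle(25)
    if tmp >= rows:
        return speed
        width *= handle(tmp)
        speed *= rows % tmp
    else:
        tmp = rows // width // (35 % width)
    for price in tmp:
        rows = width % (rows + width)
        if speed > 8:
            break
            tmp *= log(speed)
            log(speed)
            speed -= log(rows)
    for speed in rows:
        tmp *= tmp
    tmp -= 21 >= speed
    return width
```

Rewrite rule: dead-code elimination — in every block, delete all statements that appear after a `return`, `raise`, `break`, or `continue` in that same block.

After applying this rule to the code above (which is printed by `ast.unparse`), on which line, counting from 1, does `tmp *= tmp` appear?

13

Transformed code:
def adj(tmp, rows, speed, width):
    speed = (tmp > width) - speed
    handle(25)
    if tmp >= rows:
        return speed
    else:
        tmp = rows // width // (35 % width)
    for price in tmp:
        rows = width % (rows + width)
        if speed > 8:
            break
    for speed in rows:
        tmp *= tmp
    tmp -= 21 >= speed
    return width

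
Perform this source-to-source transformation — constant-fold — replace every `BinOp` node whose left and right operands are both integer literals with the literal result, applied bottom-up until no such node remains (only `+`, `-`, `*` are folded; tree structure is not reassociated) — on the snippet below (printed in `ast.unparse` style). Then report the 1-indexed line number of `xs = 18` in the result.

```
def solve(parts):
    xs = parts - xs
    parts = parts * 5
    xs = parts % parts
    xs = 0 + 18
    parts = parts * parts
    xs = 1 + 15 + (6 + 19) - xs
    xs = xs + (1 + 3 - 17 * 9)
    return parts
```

5

Transformed code:
def solve(parts):
    xs = parts - xs
    parts = parts * 5
    xs = parts % parts
    xs = 18
    parts = parts * parts
    xs = 41 - xs
    xs = xs + -149
    return parts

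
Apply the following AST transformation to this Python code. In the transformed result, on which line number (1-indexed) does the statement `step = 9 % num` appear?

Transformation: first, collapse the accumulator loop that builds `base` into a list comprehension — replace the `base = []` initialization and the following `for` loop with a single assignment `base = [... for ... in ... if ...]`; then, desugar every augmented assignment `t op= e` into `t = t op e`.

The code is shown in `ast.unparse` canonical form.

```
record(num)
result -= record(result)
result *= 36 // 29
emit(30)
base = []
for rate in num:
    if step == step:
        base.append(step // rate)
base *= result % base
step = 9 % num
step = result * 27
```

7

Transformed code:
record(num)
result = result - record(result)
result = result * (36 // 29)
emit(30)
base = [step // rate for rate in num if step == step]
base = base * (result % base)
step = 9 % num
step = result * 27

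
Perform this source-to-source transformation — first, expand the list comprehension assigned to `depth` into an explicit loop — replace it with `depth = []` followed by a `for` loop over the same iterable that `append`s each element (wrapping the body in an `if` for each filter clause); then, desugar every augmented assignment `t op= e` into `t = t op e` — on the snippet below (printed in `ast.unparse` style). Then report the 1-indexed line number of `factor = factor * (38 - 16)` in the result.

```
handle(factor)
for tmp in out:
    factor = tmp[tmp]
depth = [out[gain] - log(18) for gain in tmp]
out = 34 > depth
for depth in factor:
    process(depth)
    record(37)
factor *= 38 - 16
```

11

Transformed code:
handle(factor)
for tmp in out:
    factor = tmp[tmp]
depth = []
for gain in tmp:
    depth.append(out[gain] - log(18))
out = 34 > depth
for depth in factor:
    process(depth)
    record(37)
factor = factor * (38 - 16)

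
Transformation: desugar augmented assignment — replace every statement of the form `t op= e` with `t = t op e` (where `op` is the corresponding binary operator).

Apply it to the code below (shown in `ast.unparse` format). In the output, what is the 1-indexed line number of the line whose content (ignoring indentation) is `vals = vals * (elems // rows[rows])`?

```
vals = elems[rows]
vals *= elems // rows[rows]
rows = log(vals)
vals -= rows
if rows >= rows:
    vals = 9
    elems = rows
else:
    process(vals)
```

2

Transformed code:
vals = elems[rows]
vals = vals * (elems // rows[rows])
rows = log(vals)
vals = vals - rows
if rows >= rows:
    vals = 9
    elems = rows
else:
    process(vals)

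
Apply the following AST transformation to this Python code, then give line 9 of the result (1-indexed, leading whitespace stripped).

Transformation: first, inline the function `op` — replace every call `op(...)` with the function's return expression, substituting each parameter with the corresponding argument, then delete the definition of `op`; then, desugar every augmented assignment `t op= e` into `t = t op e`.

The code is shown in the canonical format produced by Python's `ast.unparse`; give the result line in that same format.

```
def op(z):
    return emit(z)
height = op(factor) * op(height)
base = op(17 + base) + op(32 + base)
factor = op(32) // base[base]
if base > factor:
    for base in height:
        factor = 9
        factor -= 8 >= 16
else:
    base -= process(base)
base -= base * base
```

Transformed code:
height = emit(factor) * emit(height)
base = emit(17 + base) + emit(32 + base)
factor = emit(32) // base[base]
if base > factor:
    for base in height:
        factor = 9
        factor = factor - (8 >= 16)
else:
    base = base - process(base)
base = base - base * base

base = base - process(base)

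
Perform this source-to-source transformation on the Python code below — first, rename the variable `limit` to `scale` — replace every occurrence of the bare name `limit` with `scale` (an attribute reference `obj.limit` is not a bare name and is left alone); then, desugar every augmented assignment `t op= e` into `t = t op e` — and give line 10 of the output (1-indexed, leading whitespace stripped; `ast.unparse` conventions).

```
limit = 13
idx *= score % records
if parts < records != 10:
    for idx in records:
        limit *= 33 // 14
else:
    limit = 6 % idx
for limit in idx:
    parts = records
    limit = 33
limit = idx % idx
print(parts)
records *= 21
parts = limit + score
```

scale = 33

Transformed code:
scale = 13
idx = idx * (score % records)
if parts < records != 10:
    for idx in records:
        scale = scale * (33 // 14)
else:
    scale = 6 % idx
for scale in idx:
    parts = records
    scale = 33
scale = idx % idx
print(parts)
records = records * 21
parts = scale + score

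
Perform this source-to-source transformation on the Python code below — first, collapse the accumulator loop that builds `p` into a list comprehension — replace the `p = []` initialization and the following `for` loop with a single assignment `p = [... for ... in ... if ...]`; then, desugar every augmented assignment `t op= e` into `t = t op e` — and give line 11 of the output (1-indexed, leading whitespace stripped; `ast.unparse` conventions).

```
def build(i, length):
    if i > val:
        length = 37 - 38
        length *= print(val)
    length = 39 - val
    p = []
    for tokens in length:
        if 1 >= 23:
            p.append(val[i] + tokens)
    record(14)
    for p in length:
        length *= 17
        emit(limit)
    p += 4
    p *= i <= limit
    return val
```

p = p + 4

Transformed code:
def build(i, length):
    if i > val:
        length = 37 - 38
        length = length * print(val)
    length = 39 - val
    p = [val[i] + tokens for tokens in length if 1 >= 23]
    record(14)
    for p in length:
        length = length * 17
        emit(limit)
    p = p + 4
    p = p * (i <= limit)
    return val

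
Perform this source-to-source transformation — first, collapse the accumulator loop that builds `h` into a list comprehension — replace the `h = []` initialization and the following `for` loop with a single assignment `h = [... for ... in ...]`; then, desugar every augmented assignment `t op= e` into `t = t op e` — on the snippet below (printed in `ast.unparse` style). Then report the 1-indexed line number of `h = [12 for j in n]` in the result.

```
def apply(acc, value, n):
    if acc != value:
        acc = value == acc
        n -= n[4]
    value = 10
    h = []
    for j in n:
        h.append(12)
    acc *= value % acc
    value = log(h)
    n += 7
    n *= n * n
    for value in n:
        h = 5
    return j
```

6

Transformed code:
def apply(acc, value, n):
    if acc != value:
        acc = value == acc
        n = n - n[4]
    value = 10
    h = [12 for j in n]
    acc = acc * (value % acc)
    value = log(h)
    n = n + 7
    n = n * (n * n)
    for value in n:
        h = 5
    return j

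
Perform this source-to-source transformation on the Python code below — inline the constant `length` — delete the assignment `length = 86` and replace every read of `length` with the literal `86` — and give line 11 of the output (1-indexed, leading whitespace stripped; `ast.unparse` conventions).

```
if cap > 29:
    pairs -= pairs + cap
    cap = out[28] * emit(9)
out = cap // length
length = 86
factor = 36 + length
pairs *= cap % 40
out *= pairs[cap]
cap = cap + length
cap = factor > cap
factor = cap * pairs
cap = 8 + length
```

cap = 8 + 86

Transformed code:
if cap > 29:
    pairs -= pairs + cap
    cap = out[28] * emit(9)
out = cap // 86
factor = 36 + 86
pairs *= cap % 40
out *= pairs[cap]
cap = cap + 86
cap = factor > cap
factor = cap * pairs
cap = 8 + 86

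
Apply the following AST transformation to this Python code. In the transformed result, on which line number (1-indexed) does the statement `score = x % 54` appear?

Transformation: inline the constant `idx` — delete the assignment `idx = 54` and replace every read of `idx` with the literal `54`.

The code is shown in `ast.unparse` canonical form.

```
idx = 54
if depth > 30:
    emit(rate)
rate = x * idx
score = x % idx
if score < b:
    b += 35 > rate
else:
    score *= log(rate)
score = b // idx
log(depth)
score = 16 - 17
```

Transformed code:
if depth > 30:
    emit(rate)
rate = x * 54
score = x % 54
if score < b:
    b += 35 > rate
else:
    score *= log(rate)
score = b // 54
log(depth)
score = 16 - 17

4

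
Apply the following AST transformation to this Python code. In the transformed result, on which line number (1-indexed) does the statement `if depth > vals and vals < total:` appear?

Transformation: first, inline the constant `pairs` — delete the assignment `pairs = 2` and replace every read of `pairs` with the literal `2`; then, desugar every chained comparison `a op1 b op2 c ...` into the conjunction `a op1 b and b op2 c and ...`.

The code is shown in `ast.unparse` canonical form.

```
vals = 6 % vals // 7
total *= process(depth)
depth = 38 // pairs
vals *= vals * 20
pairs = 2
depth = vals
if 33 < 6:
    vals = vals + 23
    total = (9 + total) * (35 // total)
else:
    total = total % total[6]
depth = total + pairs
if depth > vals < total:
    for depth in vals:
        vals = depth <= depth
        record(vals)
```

Transformed code:
vals = 6 % vals // 7
total *= process(depth)
depth = 38 // 2
vals *= vals * 20
depth = vals
if 33 < 6:
    vals = vals + 23
    total = (9 + total) * (35 // total)
else:
    total = total % total[6]
depth = total + 2
if depth > vals and vals < total:
    for depth in vals:
        vals = depth <= depth
        record(vals)

12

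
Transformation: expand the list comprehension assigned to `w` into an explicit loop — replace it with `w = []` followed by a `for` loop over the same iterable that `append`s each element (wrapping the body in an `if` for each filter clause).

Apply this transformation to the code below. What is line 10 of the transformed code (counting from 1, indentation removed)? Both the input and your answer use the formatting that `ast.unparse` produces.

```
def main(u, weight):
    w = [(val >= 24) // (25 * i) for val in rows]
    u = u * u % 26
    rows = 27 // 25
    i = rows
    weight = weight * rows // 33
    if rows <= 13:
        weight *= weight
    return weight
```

Transformed code:
def main(u, weight):
    w = []
    for val in rows:
        w.append((val >= 24) // (25 * i))
    u = u * u % 26
    rows = 27 // 25
    i = rows
    weight = weight * rows // 33
    if rows <= 13:
        weight *= weight
    return weight

weight *= weight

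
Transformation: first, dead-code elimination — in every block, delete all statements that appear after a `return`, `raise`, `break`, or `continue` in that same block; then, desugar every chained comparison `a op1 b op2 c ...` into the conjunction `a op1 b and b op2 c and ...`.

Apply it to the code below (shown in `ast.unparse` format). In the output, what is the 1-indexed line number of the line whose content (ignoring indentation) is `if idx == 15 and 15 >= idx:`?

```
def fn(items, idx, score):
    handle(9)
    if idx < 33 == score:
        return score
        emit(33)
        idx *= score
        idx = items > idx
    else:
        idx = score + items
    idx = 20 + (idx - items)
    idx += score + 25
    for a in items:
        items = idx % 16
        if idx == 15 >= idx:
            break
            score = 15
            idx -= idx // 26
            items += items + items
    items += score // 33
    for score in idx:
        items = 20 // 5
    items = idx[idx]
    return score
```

Transformed code:
def fn(items, idx, score):
    handle(9)
    if idx < 33 and 33 == score:
        return score
    else:
        idx = score + items
    idx = 20 + (idx - items)
    idx += score + 25
    for a in items:
        items = idx % 16
        if idx == 15 and 15 >= idx:
            break
    items += score // 33
    for score in idx:
        items = 20 // 5
    items = idx[idx]
    return score

11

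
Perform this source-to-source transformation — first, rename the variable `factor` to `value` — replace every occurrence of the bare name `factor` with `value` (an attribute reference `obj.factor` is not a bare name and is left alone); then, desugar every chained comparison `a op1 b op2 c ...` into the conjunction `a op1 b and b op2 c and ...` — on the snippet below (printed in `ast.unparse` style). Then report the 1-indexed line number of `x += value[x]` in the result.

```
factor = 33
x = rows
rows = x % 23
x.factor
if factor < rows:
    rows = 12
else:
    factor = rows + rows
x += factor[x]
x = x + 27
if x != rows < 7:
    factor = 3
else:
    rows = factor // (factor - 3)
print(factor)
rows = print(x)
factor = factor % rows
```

Transformed code:
value = 33
x = rows
rows = x % 23
x.factor
if value < rows:
    rows = 12
else:
    value = rows + rows
x += value[x]
x = x + 27
if x != rows and rows < 7:
    value = 3
else:
    rows = value // (value - 3)
print(value)
rows = print(x)
value = value % rows

9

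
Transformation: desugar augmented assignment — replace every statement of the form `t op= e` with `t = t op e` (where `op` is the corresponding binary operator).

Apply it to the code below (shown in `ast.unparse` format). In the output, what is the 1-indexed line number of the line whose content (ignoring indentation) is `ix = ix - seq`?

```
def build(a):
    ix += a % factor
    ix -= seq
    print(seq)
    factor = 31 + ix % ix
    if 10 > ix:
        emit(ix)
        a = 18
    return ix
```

Transformed code:
def build(a):
    ix = ix + a % factor
    ix = ix - seq
    print(seq)
    factor = 31 + ix % ix
    if 10 > ix:
        emit(ix)
        a = 18
    return ix

3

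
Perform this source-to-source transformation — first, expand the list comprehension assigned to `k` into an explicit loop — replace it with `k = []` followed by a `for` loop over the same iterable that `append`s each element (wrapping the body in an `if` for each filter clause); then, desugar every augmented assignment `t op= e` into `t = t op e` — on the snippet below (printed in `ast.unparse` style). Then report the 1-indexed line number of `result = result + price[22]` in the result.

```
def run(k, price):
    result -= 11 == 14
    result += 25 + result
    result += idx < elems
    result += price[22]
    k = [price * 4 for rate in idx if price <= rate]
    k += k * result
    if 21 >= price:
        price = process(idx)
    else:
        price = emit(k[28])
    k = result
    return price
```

5

Transformed code:
def run(k, price):
    result = result - (11 == 14)
    result = result + (25 + result)
    result = result + (idx < elems)
    result = result + price[22]
    k = []
    for rate in idx:
        if price <= rate:
            k.append(price * 4)
    k = k + k * result
    if 21 >= price:
        price = process(idx)
    else:
        price = emit(k[28])
    k = result
    return price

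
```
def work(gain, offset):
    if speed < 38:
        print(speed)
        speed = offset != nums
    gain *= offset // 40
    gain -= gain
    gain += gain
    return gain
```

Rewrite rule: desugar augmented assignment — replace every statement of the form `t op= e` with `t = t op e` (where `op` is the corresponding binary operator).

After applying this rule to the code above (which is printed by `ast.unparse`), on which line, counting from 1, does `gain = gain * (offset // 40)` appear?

5

Transformed code:
def work(gain, offset):
    if speed < 38:
        print(speed)
        speed = offset != nums
    gain = gain * (offset // 40)
    gain = gain - gain
    gain = gain + gain
    return gain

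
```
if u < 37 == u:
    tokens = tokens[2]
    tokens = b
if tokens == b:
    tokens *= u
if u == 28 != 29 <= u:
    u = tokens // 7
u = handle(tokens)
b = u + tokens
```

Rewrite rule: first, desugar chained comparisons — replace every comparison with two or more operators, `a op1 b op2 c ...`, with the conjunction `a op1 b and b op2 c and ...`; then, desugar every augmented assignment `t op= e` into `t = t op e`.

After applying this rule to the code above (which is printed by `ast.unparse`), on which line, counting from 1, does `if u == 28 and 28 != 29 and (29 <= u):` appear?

6

Transformed code:
if u < 37 and 37 == u:
    tokens = tokens[2]
    tokens = b
if tokens == b:
    tokens = tokens * u
if u == 28 and 28 != 29 and (29 <= u):
    u = tokens // 7
u = handle(tokens)
b = u + tokens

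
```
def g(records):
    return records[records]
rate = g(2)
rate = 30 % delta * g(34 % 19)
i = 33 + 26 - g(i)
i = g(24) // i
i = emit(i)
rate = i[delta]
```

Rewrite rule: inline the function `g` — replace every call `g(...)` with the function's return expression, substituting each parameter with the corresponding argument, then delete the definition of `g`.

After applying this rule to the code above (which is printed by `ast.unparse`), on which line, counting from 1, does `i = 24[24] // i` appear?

4

Transformed code:
rate = 2[2]
rate = 30 % delta * (34 % 19)[34 % 19]
i = 33 + 26 - i[i]
i = 24[24] // i
i = emit(i)
rate = i[delta]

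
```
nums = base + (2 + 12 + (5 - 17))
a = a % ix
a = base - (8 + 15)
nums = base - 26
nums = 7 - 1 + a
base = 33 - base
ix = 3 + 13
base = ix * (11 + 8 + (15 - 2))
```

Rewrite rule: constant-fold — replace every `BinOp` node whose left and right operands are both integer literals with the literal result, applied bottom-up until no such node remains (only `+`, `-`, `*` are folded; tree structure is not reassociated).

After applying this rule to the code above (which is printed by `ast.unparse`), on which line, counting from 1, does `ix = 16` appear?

Transformed code:
nums = base + 2
a = a % ix
a = base - 23
nums = base - 26
nums = 6 + a
base = 33 - base
ix = 16
base = ix * 32

7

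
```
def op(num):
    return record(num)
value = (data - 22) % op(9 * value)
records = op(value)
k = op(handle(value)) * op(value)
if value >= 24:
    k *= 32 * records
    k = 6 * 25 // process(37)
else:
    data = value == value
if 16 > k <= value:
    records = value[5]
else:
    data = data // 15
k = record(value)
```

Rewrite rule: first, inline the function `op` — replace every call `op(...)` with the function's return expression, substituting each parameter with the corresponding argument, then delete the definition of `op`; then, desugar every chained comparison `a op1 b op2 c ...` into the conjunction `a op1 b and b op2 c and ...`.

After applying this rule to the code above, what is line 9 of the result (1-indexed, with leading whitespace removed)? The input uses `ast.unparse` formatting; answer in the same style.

if 16 > k and k <= value:

Transformed code:
value = (data - 22) % record(9 * value)
records = record(value)
k = record(handle(value)) * record(value)
if value >= 24:
    k *= 32 * records
    k = 6 * 25 // process(37)
else:
    data = value == value
if 16 > k and k <= value:
    records = value[5]
else:
    data = data // 15
k = record(value)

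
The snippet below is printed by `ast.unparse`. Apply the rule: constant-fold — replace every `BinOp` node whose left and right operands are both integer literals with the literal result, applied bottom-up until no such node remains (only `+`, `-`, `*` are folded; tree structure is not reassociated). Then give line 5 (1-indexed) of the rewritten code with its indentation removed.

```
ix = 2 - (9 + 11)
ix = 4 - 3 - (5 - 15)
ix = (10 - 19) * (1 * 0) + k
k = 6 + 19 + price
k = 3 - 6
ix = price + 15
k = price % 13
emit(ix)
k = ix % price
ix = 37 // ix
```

Transformed code:
ix = -18
ix = 11
ix = 0 + k
k = 25 + price
k = -3
ix = price + 15
k = price % 13
emit(ix)
k = ix % price
ix = 37 // ix

k = -3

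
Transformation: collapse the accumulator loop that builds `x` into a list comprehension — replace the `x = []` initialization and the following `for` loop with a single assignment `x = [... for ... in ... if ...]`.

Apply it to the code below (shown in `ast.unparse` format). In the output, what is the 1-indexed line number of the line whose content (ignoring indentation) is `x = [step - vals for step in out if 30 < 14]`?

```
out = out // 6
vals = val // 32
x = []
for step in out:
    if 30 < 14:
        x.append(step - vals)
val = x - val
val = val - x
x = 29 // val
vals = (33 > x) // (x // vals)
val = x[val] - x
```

3

Transformed code:
out = out // 6
vals = val // 32
x = [step - vals for step in out if 30 < 14]
val = x - val
val = val - x
x = 29 // val
vals = (33 > x) // (x // vals)
val = x[val] - x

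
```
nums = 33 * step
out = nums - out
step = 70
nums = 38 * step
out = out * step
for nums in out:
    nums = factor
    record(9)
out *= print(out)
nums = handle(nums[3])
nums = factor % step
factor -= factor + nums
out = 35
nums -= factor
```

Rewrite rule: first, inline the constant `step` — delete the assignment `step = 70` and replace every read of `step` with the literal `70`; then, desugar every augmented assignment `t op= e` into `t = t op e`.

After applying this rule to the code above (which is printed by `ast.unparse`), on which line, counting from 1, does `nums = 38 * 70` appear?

3

Transformed code:
nums = 33 * 70
out = nums - out
nums = 38 * 70
out = out * 70
for nums in out:
    nums = factor
    record(9)
out = out * print(out)
nums = handle(nums[3])
nums = factor % 70
factor = factor - (factor + nums)
out = 35
nums = nums - factor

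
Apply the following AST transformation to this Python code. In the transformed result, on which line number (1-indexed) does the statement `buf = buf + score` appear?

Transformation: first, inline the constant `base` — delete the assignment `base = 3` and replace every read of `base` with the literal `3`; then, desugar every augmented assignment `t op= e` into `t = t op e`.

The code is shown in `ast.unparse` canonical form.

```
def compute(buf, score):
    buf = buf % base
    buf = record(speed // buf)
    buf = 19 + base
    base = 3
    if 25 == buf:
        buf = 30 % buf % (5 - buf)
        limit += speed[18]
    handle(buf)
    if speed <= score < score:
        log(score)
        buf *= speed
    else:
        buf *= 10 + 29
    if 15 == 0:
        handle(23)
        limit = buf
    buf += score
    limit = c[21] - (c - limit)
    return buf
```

17

Transformed code:
def compute(buf, score):
    buf = buf % 3
    buf = record(speed // buf)
    buf = 19 + 3
    if 25 == buf:
        buf = 30 % buf % (5 - buf)
        limit = limit + speed[18]
    handle(buf)
    if speed <= score < score:
        log(score)
        buf = buf * speed
    else:
        buf = buf * (10 + 29)
    if 15 == 0:
        handle(23)
        limit = buf
    buf = buf + score
    limit = c[21] - (c - limit)
    return buf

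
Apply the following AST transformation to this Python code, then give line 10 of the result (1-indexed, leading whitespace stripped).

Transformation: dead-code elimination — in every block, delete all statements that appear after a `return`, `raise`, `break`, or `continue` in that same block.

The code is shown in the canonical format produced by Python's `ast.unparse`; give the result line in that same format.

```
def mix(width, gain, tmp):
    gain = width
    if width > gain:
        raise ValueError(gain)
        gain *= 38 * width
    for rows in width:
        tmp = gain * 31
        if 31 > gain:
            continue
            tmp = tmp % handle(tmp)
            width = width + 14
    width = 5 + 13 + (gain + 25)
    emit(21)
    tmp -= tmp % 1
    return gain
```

Transformed code:
def mix(width, gain, tmp):
    gain = width
    if width > gain:
        raise ValueError(gain)
    for rows in width:
        tmp = gain * 31
        if 31 > gain:
            continue
    width = 5 + 13 + (gain + 25)
    emit(21)
    tmp -= tmp % 1
    return gain

emit(21)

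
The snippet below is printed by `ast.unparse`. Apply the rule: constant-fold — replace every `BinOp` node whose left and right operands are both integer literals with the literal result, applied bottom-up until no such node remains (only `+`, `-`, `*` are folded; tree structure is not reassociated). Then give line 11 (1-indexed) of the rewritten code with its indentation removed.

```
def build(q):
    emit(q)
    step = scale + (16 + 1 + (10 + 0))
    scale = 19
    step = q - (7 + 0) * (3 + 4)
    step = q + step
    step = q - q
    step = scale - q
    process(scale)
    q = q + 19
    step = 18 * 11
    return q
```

step = 198

Transformed code:
def build(q):
    emit(q)
    step = scale + 27
    scale = 19
    step = q - 49
    step = q + step
    step = q - q
    step = scale - q
    process(scale)
    q = q + 19
    step = 198
    return q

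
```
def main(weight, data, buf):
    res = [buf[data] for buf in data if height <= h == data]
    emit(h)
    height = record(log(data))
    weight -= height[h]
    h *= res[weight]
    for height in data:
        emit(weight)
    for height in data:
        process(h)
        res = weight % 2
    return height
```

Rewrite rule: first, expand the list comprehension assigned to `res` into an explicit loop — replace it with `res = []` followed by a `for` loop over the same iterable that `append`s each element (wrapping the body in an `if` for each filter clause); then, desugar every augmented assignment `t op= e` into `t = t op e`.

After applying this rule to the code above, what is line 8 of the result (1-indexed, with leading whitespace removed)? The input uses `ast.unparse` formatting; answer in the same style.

Transformed code:
def main(weight, data, buf):
    res = []
    for buf in data:
        if height <= h == data:
            res.append(buf[data])
    emit(h)
    height = record(log(data))
    weight = weight - height[h]
    h = h * res[weight]
    for height in data:
        emit(weight)
    for height in data:
        process(h)
        res = weight % 2
    return height

weight = weight - height[h]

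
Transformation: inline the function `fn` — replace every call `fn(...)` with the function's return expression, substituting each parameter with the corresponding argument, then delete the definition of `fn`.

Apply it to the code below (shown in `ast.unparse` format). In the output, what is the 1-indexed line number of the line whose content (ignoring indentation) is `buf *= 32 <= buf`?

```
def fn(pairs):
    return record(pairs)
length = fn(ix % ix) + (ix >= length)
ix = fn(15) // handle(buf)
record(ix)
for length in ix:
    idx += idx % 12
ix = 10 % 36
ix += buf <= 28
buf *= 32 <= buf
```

8

Transformed code:
length = record(ix % ix) + (ix >= length)
ix = record(15) // handle(buf)
record(ix)
for length in ix:
    idx += idx % 12
ix = 10 % 36
ix += buf <= 28
buf *= 32 <= buf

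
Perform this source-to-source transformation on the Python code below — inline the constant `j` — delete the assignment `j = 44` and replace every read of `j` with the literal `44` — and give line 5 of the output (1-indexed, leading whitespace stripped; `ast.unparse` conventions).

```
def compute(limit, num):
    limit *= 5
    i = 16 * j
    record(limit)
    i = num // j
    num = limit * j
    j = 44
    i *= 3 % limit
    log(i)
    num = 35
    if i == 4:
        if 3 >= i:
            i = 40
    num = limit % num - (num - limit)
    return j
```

i = num // 44

Transformed code:
def compute(limit, num):
    limit *= 5
    i = 16 * 44
    record(limit)
    i = num // 44
    num = limit * 44
    i *= 3 % limit
    log(i)
    num = 35
    if i == 4:
        if 3 >= i:
            i = 40
    num = limit % num - (num - limit)
    return 44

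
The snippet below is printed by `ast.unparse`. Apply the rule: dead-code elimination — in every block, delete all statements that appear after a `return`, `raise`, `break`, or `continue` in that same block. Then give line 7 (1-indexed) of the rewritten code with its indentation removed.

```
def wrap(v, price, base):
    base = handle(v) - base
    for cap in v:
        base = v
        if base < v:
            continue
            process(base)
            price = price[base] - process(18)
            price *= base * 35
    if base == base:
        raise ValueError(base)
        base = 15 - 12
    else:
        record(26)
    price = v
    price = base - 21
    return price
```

if base == base:

Transformed code:
def wrap(v, price, base):
    base = handle(v) - base
    for cap in v:
        base = v
        if base < v:
            continue
    if base == base:
        raise ValueError(base)
    else:
        record(26)
    price = v
    price = base - 21
    return price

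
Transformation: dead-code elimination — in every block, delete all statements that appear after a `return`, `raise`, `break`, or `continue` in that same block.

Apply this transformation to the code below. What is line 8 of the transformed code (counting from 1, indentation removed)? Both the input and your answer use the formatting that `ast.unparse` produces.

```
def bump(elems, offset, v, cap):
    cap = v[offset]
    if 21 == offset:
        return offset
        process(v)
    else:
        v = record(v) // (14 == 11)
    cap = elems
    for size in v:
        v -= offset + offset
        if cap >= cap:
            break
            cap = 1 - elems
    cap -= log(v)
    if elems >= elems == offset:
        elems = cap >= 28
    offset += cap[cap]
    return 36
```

Transformed code:
def bump(elems, offset, v, cap):
    cap = v[offset]
    if 21 == offset:
        return offset
    else:
        v = record(v) // (14 == 11)
    cap = elems
    for size in v:
        v -= offset + offset
        if cap >= cap:
            break
    cap -= log(v)
    if elems >= elems == offset:
        elems = cap >= 28
    offset += cap[cap]
    return 36

for size in v:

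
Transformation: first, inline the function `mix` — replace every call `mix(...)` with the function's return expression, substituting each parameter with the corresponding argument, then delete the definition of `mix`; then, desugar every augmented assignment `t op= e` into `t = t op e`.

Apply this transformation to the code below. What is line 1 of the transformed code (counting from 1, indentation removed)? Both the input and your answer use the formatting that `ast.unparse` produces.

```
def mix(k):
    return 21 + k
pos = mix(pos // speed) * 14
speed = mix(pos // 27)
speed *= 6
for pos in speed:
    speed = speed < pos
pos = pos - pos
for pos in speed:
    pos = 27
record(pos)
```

pos = (21 + pos // speed) * 14

Transformed code:
pos = (21 + pos // speed) * 14
speed = 21 + pos // 27
speed = speed * 6
for pos in speed:
    speed = speed < pos
pos = pos - pos
for pos in speed:
    pos = 27
record(pos)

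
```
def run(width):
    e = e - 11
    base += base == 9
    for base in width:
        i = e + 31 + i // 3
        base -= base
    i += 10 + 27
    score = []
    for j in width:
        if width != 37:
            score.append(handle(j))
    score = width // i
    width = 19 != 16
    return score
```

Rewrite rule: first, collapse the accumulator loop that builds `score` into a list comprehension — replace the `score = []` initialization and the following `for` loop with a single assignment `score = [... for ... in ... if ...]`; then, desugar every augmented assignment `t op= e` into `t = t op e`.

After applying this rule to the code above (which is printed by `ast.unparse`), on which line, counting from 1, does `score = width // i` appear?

Transformed code:
def run(width):
    e = e - 11
    base = base + (base == 9)
    for base in width:
        i = e + 31 + i // 3
        base = base - base
    i = i + (10 + 27)
    score = [handle(j) for j in width if width != 37]
    score = width // i
    width = 19 != 16
    return score

9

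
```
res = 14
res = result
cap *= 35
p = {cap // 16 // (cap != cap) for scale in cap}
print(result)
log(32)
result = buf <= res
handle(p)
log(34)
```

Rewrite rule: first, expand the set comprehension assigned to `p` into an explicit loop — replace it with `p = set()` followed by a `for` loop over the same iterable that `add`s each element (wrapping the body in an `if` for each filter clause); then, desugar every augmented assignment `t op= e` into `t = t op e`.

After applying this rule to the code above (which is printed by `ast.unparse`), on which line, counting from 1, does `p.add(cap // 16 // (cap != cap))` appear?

Transformed code:
res = 14
res = result
cap = cap * 35
p = set()
for scale in cap:
    p.add(cap // 16 // (cap != cap))
print(result)
log(32)
result = buf <= res
handle(p)
log(34)

6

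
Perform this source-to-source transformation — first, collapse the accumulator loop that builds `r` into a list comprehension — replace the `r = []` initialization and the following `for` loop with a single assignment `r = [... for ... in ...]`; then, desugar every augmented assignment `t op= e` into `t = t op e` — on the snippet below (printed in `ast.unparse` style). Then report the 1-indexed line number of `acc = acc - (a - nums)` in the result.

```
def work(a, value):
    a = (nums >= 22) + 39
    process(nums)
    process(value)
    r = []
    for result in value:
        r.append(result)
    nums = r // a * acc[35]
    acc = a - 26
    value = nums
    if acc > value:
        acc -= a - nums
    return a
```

Transformed code:
def work(a, value):
    a = (nums >= 22) + 39
    process(nums)
    process(value)
    r = [result for result in value]
    nums = r // a * acc[35]
    acc = a - 26
    value = nums
    if acc > value:
        acc = acc - (a - nums)
    return a

10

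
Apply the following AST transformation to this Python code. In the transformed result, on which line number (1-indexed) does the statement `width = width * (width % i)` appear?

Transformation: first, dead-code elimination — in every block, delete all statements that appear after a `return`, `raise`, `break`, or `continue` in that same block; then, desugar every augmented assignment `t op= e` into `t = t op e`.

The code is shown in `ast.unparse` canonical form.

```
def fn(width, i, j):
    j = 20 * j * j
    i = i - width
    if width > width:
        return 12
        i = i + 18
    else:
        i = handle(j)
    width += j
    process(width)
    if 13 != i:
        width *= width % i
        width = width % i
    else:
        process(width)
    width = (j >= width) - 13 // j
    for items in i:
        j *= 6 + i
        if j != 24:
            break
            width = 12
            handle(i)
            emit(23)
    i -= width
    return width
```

11

Transformed code:
def fn(width, i, j):
    j = 20 * j * j
    i = i - width
    if width > width:
        return 12
    else:
        i = handle(j)
    width = width + j
    process(width)
    if 13 != i:
        width = width * (width % i)
        width = width % i
    else:
        process(width)
    width = (j >= width) - 13 // j
    for items in i:
        j = j * (6 + i)
        if j != 24:
            break
    i = i - width
    return width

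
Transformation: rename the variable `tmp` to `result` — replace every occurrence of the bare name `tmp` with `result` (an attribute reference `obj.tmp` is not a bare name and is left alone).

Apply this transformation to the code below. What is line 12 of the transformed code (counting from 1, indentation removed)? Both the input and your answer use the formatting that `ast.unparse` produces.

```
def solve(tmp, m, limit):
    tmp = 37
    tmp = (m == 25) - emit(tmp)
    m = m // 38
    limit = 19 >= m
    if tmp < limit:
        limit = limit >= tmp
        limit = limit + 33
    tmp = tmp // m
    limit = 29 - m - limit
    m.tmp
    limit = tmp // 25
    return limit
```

limit = result // 25

Transformed code:
def solve(result, m, limit):
    result = 37
    result = (m == 25) - emit(result)
    m = m // 38
    limit = 19 >= m
    if result < limit:
        limit = limit >= result
        limit = limit + 33
    result = result // m
    limit = 29 - m - limit
    m.tmp
    limit = result // 25
    return limit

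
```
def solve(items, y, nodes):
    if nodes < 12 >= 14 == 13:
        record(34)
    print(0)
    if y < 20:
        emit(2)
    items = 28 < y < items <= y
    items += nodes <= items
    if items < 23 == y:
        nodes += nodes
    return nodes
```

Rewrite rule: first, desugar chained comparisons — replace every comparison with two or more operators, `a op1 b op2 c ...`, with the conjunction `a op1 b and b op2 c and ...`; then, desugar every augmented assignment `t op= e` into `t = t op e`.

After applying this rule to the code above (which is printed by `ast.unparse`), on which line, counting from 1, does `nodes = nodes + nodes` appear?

Transformed code:
def solve(items, y, nodes):
    if nodes < 12 and 12 >= 14 and (14 == 13):
        record(34)
    print(0)
    if y < 20:
        emit(2)
    items = 28 < y and y < items and (items <= y)
    items = items + (nodes <= items)
    if items < 23 and 23 == y:
        nodes = nodes + nodes
    return nodes

10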